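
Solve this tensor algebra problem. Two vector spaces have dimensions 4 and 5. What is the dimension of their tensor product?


The dimension of a tensor product is the product of dimensions.
dim(V) = 4, dim(W) = 5
dim(V (x) W) = 4 * 5 = 20

20


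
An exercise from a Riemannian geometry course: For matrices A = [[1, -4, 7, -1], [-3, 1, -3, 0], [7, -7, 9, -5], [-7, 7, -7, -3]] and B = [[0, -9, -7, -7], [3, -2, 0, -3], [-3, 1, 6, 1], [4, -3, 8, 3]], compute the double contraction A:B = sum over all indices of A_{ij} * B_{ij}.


A:B = sum over all i,j of A_{ij} * B_{ij}.
Row 1: 1*0=0, -4*-9=36, 7*-7=-49, -1*-7=7 => row sum = -6
Row 2: -3*3=-9, 1*-2=-2, -3*0=0, 0*-3=0 => row sum = -11
Row 3: 7*-3=-21, -7*1=-7, 9*6=54, -5*1=-5 => row sum = 21
Row 4: -7*4=-28, 7*-3=-21, -7*8=-56, -3*3=-9 => row sum = -114
Total = -6 + -11 + 21 + -114 = -110

-110


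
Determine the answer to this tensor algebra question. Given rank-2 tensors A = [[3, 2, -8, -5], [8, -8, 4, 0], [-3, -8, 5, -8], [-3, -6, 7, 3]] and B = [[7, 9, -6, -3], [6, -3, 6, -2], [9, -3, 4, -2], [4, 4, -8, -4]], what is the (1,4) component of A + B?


Tensor addition is component-wise: (A + B)_{ij} = A_{ij} + B_{ij}.
A_{14} = -5
B_{14} = -3
(A + B)_{14} = -5 + -3 = -8

-8


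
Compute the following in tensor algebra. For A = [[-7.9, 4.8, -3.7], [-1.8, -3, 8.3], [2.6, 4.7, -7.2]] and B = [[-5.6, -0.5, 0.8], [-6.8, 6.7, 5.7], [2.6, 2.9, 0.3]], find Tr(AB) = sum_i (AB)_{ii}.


Tr(AB) = sum_i (AB)_{ii} where (AB)_{ii} = sum_k A_{ik} B_{ki}.
(AB)_{11} = -7.9*-5.6 + 4.8*-6.8 + -3.7*2.6 = 1.98
(AB)_{22} = -1.8*-0.5 + -3*6.7 + 8.3*2.9 = 4.87
(AB)_{33} = 2.6*0.8 + 4.7*5.7 + -7.2*0.3 = 26.71
Tr(AB) = 1.98 + 4.87 + 26.71 = 33.56

33.56


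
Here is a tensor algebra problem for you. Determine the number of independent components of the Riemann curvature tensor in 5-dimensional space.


The Riemann tensor in d dimensions has d^2(d^2 - 1)/12 independent components.
d = 5, so d^2 = 25
d^2 - 1 = 24
d^2(d^2 - 1) = 25 * 24 = 600
Divide by 12: 600 / 12 = 50

50


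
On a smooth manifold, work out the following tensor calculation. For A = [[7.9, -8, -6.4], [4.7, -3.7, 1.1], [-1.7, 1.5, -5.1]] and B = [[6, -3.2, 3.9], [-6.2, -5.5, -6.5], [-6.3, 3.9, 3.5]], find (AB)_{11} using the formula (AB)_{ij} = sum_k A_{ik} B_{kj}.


(AB)_{ij} = sum_k A_{ik} B_{kj}.
For i=1, j=1:
A_{11} * B_{11} = 7.9 * 6 = 47.4
A_{12} * B_{21} = -8 * -6.2 = 49.6
A_{13} * B_{31} = -6.4 * -6.3 = 40.32
Sum = 47.4 + 49.6 + 40.32 = 137.32

137.32


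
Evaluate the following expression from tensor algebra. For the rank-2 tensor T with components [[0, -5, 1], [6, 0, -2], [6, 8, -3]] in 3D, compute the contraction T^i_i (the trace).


The contraction (trace) of a rank-2 tensor is the sum of its diagonal elements.
Diagonal entries: A[1,1] = 0, A[2,2] = 0, A[3,3] = -3
Tr(A) = 0 + 0 + -3 = -3

-3


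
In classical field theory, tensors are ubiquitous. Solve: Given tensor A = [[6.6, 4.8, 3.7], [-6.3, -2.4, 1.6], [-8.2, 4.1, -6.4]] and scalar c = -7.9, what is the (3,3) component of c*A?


Scalar multiplication: (cA)_{ij} = c * A_{ij}.
c = -7.9
A_{33} = -6.4
(cA)_{33} = -7.9 * -6.4 = 50.56

50.56


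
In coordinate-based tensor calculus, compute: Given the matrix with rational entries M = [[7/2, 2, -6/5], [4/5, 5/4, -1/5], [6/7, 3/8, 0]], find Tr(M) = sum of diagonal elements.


The trace is the sum of diagonal entries.
Diagonal: M[1,1] = 7/2, M[2,2] = 5/4, M[3,3] = 0
Tr(M) = 7/2 + 5/4 + 0
Computing step by step:
After adding M[1,1]: 7/2
After adding M[2,2]: 19/4
After adding M[3,3]: 19/4
Tr(M) = 19/4

19/4


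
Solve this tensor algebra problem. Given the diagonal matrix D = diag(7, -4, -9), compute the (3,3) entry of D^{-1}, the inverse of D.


For a diagonal matrix, the inverse has entries (D^{-1})_{ii} = 1/d_{ii}.
The diagonal entries are: d_{11} = 7, d_{22} = -4, d_{33} = -9
We need (D^{-1})_{33} = 1/d_{33} = 1/-9 = -1/9

-1/9


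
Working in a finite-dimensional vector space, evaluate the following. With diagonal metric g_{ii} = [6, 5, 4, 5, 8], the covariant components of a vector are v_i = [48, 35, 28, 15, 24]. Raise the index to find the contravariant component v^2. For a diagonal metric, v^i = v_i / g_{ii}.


To raise an index with a diagonal metric: v^i = v_i / g_{ii}.
For index 2: v_2 = 35, g_{22} = 5
v^2 = 35 / 5 = 7

7


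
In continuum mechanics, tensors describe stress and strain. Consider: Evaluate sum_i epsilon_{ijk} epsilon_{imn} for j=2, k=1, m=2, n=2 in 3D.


Using the identity: epsilon_{ijk} epsilon_{imn} = delta_{jm} delta_{kn} - delta_{jn} delta_{km}.
delta_{22} = 1
delta_{12} = 0
delta_{22} = 1
delta_{12} = 0
Result = 1 * 0 - 1 * 0 = 0 - 0 = 0

0


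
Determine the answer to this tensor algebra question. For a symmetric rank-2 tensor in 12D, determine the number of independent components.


A symmetric rank-2 tensor in d dimensions has d(d+1)/2 independent components.
d = 12
d(d+1)/2 = 12 * 13 / 2 = 156 / 2 = 78

78


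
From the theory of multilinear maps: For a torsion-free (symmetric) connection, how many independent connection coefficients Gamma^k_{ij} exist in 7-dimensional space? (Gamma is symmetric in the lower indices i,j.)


Christoffel symbols Gamma^k_{ij} are symmetric in i,j, so there are d * d(d+1)/2 independent symbols.
d = 7
d(d+1)/2 = 7 * 8 / 2 = 28
Total = 7 * 28 = 196

196


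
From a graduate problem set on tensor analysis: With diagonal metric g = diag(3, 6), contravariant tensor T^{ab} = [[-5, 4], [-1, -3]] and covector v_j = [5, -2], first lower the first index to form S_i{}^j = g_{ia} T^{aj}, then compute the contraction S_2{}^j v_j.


Step 1: lower the first index. For a diagonal metric, g_{ia} T^{aj} = g_{ii} T^{ij} (no sum on i).
g_{22} = 6
S_2{}^1 = 6 * T^{21} = 6 * -1 = -6
S_2{}^2 = 6 * T^{22} = 6 * -3 = -18
Step 2: contract S_2{}^j with v_j.
S_2{}^1 * v_1 = -6 * 5 = -30
S_2{}^2 * v_2 = -18 * -2 = 36
Result = -30 + 36 = 6

6


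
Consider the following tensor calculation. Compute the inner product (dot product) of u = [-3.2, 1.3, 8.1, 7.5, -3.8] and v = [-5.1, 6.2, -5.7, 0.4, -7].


The inner product u . v = sum of u_i * v_i.
Term-by-term: -3.2 * -5.1, 1.3 * 6.2, 8.1 * -5.7, 7.5 * 0.4, -3.8 * -7
Products: 16.32, 8.06, -46.17, 3, 26.6
Sum = 16.32 + 8.06 + -46.17 + 3 + 26.6 = 7.81

7.81


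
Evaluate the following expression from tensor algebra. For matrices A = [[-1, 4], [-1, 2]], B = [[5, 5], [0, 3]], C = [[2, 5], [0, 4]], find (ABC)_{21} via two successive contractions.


(ABC)_{21} = sum_m (AB)_{2m} C_{m1}. First compute row 2 of AB.
(AB)_{21} = -1*5 + 2*0 = -5
(AB)_{22} = -1*5 + 2*3 = 1
Now contract with column 1 of C:
(AB)_{21} * C_{11} = -5 * 2 = -10
(AB)_{22} * C_{21} = 1 * 0 = 0
(ABC)_{21} = -10 + 0 = -10

-10


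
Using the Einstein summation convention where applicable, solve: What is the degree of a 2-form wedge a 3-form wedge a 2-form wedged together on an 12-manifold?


The degree of a wedge product is the sum of the degrees of the individual forms.
Degrees: 2, 3, 2
Total degree = 2 + 3 + 2 = 7

7


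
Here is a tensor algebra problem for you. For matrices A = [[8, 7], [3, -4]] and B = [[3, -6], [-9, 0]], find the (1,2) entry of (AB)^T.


(AB)^T_{ij} = (AB)_{ji} = sum_k A_{jk} B_{ki}.
For i=1, j=2 we need (AB)_{21}:
A_{21} * B_{11} = 3 * 3 = 9
A_{22} * B_{21} = -4 * -9 = 36
Sum = 9 + 36 = 45

45


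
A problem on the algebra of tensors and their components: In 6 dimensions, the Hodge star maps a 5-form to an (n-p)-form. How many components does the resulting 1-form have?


The Hodge dual of a p-form on an n-dimensional manifold is an (n-p)-form.
n = 6, p = 5, so dual degree = 6 - 5 = 1
The number of components is C(n, n-p) = C(6, 1) = 6

6


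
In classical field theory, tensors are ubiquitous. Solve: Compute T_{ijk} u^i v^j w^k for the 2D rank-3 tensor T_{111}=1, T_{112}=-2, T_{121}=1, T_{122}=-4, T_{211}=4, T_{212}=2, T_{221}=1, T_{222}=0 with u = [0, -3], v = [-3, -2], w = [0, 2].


S = sum over i,j,k of T_{ijk} u_i v_j w_k. Expanding all 8 terms:
T_{111}*u_1*v_1*w_1 = 1*0*-3*0 = 0  (running total: 0)
T_{112}*u_1*v_1*w_2 = -2*0*-3*2 = 0  (running total: 0)
T_{121}*u_1*v_2*w_1 = 1*0*-2*0 = 0  (running total: 0)
T_{122}*u_1*v_2*w_2 = -4*0*-2*2 = 0  (running total: 0)
T_{211}*u_2*v_1*w_1 = 4*-3*-3*0 = 0  (running total: 0)
T_{212}*u_2*v_1*w_2 = 2*-3*-3*2 = 36  (running total: 36)
T_{221}*u_2*v_2*w_1 = 1*-3*-2*0 = 0  (running total: 36)
T_{222}*u_2*v_2*w_2 = 0*-3*-2*2 = 0  (running total: 36)
S = 36

36


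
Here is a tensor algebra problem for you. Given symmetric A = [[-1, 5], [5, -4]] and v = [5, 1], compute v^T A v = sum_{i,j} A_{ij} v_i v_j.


First compute Av:
(Av)_1 = -1*5 + 5*1 = 0
(Av)_2 = 5*5 + -4*1 = 21
Av = [0, 21]
Then v^T (Av) = 5*0 + 1*21
= 0 + 21 = 21

21


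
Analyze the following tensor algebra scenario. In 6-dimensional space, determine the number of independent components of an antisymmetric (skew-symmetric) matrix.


An antisymmetric rank-2 tensor satisfies A_{ij} = -A_{ji}, so diagonal entries are zero.
The independent components are the upper-triangular entries: C(n, 2) = n(n-1)/2.
n = 6
C(6, 2) = 6 * 5 / 2 = 30 / 2 = 15

15


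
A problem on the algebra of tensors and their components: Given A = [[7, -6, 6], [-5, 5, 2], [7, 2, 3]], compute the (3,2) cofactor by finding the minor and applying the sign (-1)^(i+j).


To find cofactor C_{32}, delete row 3 and column 2.
The resulting 2x2 submatrix is: [[7, 6], [-5, 2]]
Minor M_{32} = 7*2 - 6*-5
  = 14 - -30 = 44
Sign = (-1)^(3+2) = (-1)^5 = -1
Cofactor C_{32} = -1 * 44 = -44

-44


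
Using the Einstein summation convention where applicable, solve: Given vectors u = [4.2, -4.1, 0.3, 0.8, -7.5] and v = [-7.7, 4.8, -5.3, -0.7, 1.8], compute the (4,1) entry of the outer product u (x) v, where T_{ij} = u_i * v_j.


The outer product entry T_{ij} = u_i * v_j.
We need i=4, j=1.
u_4 = 0.8, v_1 = -7.7
T_{4,1} = 0.8 * -7.7 = -6.16

-6.16


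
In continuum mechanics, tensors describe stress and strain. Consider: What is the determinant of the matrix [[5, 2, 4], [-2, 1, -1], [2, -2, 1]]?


Expanding along the first row, det(A) = a11*M_11 - a12*M_12 + a13*M_13, where M_1j is the (1,j) minor.
Minor M_11 = 1*1 - -1*-2 = -1
Minor M_12 = -2*1 - -1*2 = 0
Minor M_13 = -2*-2 - 1*2 = 2
det = 5*(-1) - 2*(0) + 4*(2)
    = -5 - 0 + 8
    = 3

3


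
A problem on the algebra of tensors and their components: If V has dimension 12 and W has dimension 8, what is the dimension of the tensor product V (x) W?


The dimension of a tensor product is the product of dimensions.
dim(V) = 12, dim(W) = 8
dim(V (x) W) = 12 * 8 = 96

96


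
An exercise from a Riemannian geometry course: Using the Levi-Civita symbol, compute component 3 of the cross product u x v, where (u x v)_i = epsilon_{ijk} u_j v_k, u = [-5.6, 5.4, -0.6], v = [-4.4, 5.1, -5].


(u x v)_3 = sum_{j,k} epsilon_{3jk} u_j v_k. Only permutations of (1,2,3) contribute; the two non-zero terms are:
eps_{312} u_1 v_2 = 1 * -5.6 * 5.1 = -28.56
eps_{321} u_2 v_1 = -1 * 5.4 * -4.4 = 23.76
(u x v)_3 = -4.8

-4.8


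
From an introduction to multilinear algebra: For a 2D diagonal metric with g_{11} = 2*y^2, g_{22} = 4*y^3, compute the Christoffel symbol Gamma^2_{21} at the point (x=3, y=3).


For a diagonal metric, Gamma^k_{ij} = (1/2) g^{kk} (dg_{ik}/dx_j + dg_{jk}/dx_i - dg_{ij}/dx_k).
The metric is diagonal, so g_{ab} = 0 for a != b.
At the given point: g_{11} = 18, g_{22} = 108
g^{22} = 1/108
dg_{22}/dx_1 = dg_{22}/dx_1 = 0
dg_{12}/dx_2 = 0 (off-diagonal)
dg_{21}/dx_2 = 0 (off-diagonal)
Numerator = 0 + 0 - 0 = 0
Gamma^2_{21} = 0 / (2 * 108) = 0

0


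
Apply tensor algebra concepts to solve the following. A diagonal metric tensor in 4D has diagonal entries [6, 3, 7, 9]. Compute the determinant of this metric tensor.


For a diagonal metric, the determinant is the product of diagonal entries.
Diagonal entries: 6, 3, 7, 9
det(g) = 6 * 3 * 7 * 9 = 1134

1134


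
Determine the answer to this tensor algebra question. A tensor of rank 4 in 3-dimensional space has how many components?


The number of components of a rank-r tensor in d dimensions is d^r.
Here d = 3 and r = 4.
3^4 = 81

81


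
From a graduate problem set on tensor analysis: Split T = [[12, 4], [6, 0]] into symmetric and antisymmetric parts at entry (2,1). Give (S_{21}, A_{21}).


T_{21} = 6
T_{12} = 4
S_{21} = (6 + 4)/2 = 10/2 = 5
A_{21} = (6 - 4)/2 = 2/2 = 1
Check: S + A = 5 + 1 = 6 = T_{21}.

(5, 1)


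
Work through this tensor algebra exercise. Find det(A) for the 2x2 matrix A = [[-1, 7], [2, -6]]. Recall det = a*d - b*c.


For a 2x2 matrix [[a, b], [c, d]], det = a*d - b*c.
a = -1, b = 7, c = 2, d = -6
a*d = -1 * -6 = 6
b*c = 7 * 2 = 14
det = 6 - 14 = -8

-8


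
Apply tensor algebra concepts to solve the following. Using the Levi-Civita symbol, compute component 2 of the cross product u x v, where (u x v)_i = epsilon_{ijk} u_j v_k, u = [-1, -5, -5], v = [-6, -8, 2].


(u x v)_2 = sum_{j,k} epsilon_{2jk} u_j v_k. Only permutations of (1,2,3) contribute; the two non-zero terms are:
eps_{213} u_1 v_3 = -1 * -1 * 2 = 2
eps_{231} u_3 v_1 = 1 * -5 * -6 = 30
(u x v)_2 = 32

32


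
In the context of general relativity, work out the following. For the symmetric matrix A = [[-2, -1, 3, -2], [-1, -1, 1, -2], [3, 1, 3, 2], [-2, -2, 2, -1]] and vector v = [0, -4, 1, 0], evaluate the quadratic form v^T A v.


First compute Av:
(Av)_1 = -2*0 + -1*-4 + 3*1 + -2*0 = 7
(Av)_2 = -1*0 + -1*-4 + 1*1 + -2*0 = 5
(Av)_3 = 3*0 + 1*-4 + 3*1 + 2*0 = -1
(Av)_4 = -2*0 + -2*-4 + 2*1 + -1*0 = 10
Av = [7, 5, -1, 10]
Then v^T (Av) = 0*7 + -4*5 + 1*-1 + 0*10
= 0 + -20 + -1 + 0 = -21

-21


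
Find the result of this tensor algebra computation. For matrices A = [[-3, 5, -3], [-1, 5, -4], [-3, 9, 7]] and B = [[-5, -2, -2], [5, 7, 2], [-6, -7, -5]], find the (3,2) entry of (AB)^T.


(AB)^T_{ij} = (AB)_{ji} = sum_k A_{jk} B_{ki}.
For i=3, j=2 we need (AB)_{23}:
A_{21} * B_{13} = -1 * -2 = 2
A_{22} * B_{23} = 5 * 2 = 10
A_{23} * B_{33} = -4 * -5 = 20
Sum = 2 + 10 + 20 = 32

32


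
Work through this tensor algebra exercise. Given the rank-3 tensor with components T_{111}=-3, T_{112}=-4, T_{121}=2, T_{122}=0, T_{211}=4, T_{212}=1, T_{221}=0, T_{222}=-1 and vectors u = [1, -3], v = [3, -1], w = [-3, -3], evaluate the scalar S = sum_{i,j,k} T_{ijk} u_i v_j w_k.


S = sum over i,j,k of T_{ijk} u_i v_j w_k. Expanding all 8 terms:
T_{111}*u_1*v_1*w_1 = -3*1*3*-3 = 27  (running total: 27)
T_{112}*u_1*v_1*w_2 = -4*1*3*-3 = 36  (running total: 63)
T_{121}*u_1*v_2*w_1 = 2*1*-1*-3 = 6  (running total: 69)
T_{122}*u_1*v_2*w_2 = 0*1*-1*-3 = 0  (running total: 69)
T_{211}*u_2*v_1*w_1 = 4*-3*3*-3 = 108  (running total: 177)
T_{212}*u_2*v_1*w_2 = 1*-3*3*-3 = 27  (running total: 204)
T_{221}*u_2*v_2*w_1 = 0*-3*-1*-3 = 0  (running total: 204)
T_{222}*u_2*v_2*w_2 = -1*-3*-1*-3 = 9  (running total: 213)
S = 213

213


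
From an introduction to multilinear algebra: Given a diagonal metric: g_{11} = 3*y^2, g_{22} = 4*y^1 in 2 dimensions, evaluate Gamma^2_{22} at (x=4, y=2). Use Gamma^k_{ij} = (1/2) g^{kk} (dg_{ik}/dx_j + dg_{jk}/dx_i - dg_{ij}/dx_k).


For a diagonal metric, Gamma^k_{ij} = (1/2) g^{kk} (dg_{ik}/dx_j + dg_{jk}/dx_i - dg_{ij}/dx_k).
The metric is diagonal, so g_{ab} = 0 for a != b.
At the given point: g_{11} = 12, g_{22} = 8
g^{22} = 1/8
dg_{22}/dx_2 = dg_{22}/dx_2 = 4
dg_{22}/dx_2 = dg_{22}/dx_2 = 4
dg_{22}/dx_2 = dg_{22}/dx_2 = 4
Numerator = 4 + 4 - 4 = 4
Gamma^2_{22} = 4 / (2 * 8) = 1/4

1/4


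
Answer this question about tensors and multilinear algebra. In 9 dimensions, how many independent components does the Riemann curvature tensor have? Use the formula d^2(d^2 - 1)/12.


The Riemann tensor in d dimensions has d^2(d^2 - 1)/12 independent components.
d = 9, so d^2 = 81
d^2 - 1 = 80
d^2(d^2 - 1) = 81 * 80 = 6480
Divide by 12: 6480 / 12 = 540

540


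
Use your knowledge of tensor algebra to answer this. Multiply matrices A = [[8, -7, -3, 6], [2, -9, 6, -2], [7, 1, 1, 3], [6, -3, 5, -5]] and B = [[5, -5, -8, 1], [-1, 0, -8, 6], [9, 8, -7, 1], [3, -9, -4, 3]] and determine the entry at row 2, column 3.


(AB)_{ij} = sum_k A_{ik} B_{kj}.
For i=2, j=3:
A_{21} * B_{13} = 2 * -8 = -16
A_{22} * B_{23} = -9 * -8 = 72
A_{23} * B_{33} = 6 * -7 = -42
A_{24} * B_{43} = -2 * -4 = 8
Sum = -16 + 72 + -42 + 8 = 22

22


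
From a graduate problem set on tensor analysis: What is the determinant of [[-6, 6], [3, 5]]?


For a 2x2 matrix [[a, b], [c, d]], det = a*d - b*c.
a = -6, b = 6, c = 3, d = 5
a*d = -6 * 5 = -30
b*c = 6 * 3 = 18
det = -30 - 18 = -48

-48


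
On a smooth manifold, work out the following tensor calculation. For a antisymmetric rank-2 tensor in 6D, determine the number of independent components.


A antisymmetric rank-2 tensor in d dimensions has d(d-1)/2 independent components.
d = 6
d(d-1)/2 = 6 * 5 / 2 = 30 / 2 = 15

15


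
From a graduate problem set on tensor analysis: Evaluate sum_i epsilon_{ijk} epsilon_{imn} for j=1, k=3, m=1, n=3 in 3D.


Using the identity: epsilon_{ijk} epsilon_{imn} = delta_{jm} delta_{kn} - delta_{jn} delta_{km}.
delta_{11} = 1
delta_{33} = 1
delta_{13} = 0
delta_{31} = 0
Result = 1 * 1 - 0 * 0 = 1 - 0 = 1

1


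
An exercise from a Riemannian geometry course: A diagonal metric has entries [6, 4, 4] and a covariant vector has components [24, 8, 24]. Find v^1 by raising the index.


To raise an index with a diagonal metric: v^i = v_i / g_{ii}.
For index 1: v_1 = 24, g_{11} = 6
v^1 = 24 / 6 = 4

4


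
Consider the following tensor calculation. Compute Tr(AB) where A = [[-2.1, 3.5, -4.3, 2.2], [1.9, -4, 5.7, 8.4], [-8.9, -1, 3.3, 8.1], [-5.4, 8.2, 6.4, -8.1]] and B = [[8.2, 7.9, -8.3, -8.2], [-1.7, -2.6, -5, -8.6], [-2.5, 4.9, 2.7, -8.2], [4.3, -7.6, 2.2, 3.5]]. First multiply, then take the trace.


Tr(AB) = sum_i (AB)_{ii} where (AB)_{ii} = sum_k A_{ik} B_{ki}.
(AB)_{11} = -2.1*8.2 + 3.5*-1.7 + -4.3*-2.5 + 2.2*4.3 = -2.96
(AB)_{22} = 1.9*7.9 + -4*-2.6 + 5.7*4.9 + 8.4*-7.6 = -10.5
(AB)_{33} = -8.9*-8.3 + -1*-5 + 3.3*2.7 + 8.1*2.2 = 105.6
(AB)_{44} = -5.4*-8.2 + 8.2*-8.6 + 6.4*-8.2 + -8.1*3.5 = -107.07
Tr(AB) = -2.96 + -10.5 + 105.6 + -107.07 = -14.93

-14.93


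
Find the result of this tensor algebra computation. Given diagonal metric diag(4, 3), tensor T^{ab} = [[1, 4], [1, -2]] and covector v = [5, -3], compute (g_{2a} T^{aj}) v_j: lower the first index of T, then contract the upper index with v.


Step 1: lower the first index. For a diagonal metric, g_{ia} T^{aj} = g_{ii} T^{ij} (no sum on i).
g_{22} = 3
S_2{}^1 = 3 * T^{21} = 3 * 1 = 3
S_2{}^2 = 3 * T^{22} = 3 * -2 = -6
Step 2: contract S_2{}^j with v_j.
S_2{}^1 * v_1 = 3 * 5 = 15
S_2{}^2 * v_2 = -6 * -3 = 18
Result = 15 + 18 = 33

33


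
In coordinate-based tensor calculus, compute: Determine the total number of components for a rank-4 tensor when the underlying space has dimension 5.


The number of components of a rank-r tensor in d dimensions is d^r.
Here d = 5 and r = 4.
5^4 = 625

625


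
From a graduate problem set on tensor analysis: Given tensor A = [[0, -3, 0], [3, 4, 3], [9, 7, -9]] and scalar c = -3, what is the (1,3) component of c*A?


Scalar multiplication: (cA)_{ij} = c * A_{ij}.
c = -3
A_{13} = 0
(cA)_{13} = -3 * 0 = 0

0


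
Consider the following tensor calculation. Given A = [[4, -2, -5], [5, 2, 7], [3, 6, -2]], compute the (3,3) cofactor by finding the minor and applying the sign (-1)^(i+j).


To find cofactor C_{33}, delete row 3 and column 3.
The resulting 2x2 submatrix is: [[4, -2], [5, 2]]
Minor M_{33} = 4*2 - -2*5
  = 8 - -10 = 18
Sign = (-1)^(3+3) = (-1)^6 = 1
Cofactor C_{33} = 1 * 18 = 18

18


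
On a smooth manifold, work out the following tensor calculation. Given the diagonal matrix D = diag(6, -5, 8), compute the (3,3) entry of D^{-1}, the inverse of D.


For a diagonal matrix, the inverse has entries (D^{-1})_{ii} = 1/d_{ii}.
The diagonal entries are: d_{11} = 6, d_{22} = -5, d_{33} = 8
We need (D^{-1})_{33} = 1/d_{33} = 1/8 = 1/8

1/8


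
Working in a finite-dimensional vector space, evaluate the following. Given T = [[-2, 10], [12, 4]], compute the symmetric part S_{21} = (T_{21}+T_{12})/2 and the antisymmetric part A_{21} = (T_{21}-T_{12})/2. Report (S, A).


T_{21} = 12
T_{12} = 10
S_{21} = (12 + 10)/2 = 22/2 = 11
A_{21} = (12 - 10)/2 = 2/2 = 1
Check: S + A = 11 + 1 = 12 = T_{21}.

(11, 1)


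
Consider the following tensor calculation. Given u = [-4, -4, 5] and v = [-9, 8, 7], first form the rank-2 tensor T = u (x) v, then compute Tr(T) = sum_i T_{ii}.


The outer product gives T_{ij} = u_i v_j.
The trace (contraction) is Tr(T) = sum_i T_{ii} = sum_i u_i v_i.
Diagonal entries:
T_{11} = u_1 * v_1 = -4 * -9 = 36
T_{22} = u_2 * v_2 = -4 * 8 = -32
T_{33} = u_3 * v_3 = 5 * 7 = 35
Tr(T) = 36 + -32 + 35 = 39

39


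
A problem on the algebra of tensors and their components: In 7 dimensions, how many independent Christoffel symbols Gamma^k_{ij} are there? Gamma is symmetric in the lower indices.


Christoffel symbols Gamma^k_{ij} are symmetric in i,j, so there are d * d(d+1)/2 independent symbols.
d = 7
d(d+1)/2 = 7 * 8 / 2 = 28
Total = 7 * 28 = 196

196


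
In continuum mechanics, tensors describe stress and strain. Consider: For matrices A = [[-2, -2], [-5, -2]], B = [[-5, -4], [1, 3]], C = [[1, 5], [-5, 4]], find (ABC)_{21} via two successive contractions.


(ABC)_{21} = sum_m (AB)_{2m} C_{m1}. First compute row 2 of AB.
(AB)_{21} = -5*-5 + -2*1 = 23
(AB)_{22} = -5*-4 + -2*3 = 14
Now contract with column 1 of C:
(AB)_{21} * C_{11} = 23 * 1 = 23
(AB)_{22} * C_{21} = 14 * -5 = -70
(ABC)_{21} = 23 + -70 = -47

-47


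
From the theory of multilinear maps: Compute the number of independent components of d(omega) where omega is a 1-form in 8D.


The exterior derivative of a p-form is a (p+1)-form.
Its number of independent components is C(n, p+1).
n = 8, p+1 = 2
C(8, 2) = 28

28


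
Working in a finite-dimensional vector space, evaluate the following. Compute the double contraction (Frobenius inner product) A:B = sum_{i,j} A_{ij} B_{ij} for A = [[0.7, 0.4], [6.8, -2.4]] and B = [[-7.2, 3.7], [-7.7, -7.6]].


A:B = sum over all i,j of A_{ij} * B_{ij}.
Row 1: 0.7*-7.2=-5.04, 0.4*3.7=1.48 => row sum = -3.56
Row 2: 6.8*-7.7=-52.36, -2.4*-7.6=18.24 => row sum = -34.12
Total = -3.56 + -34.12 = -37.68

-37.68


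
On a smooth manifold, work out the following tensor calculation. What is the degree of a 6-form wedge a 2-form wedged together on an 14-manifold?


The degree of a wedge product is the sum of the degrees of the individual forms.
Degrees: 6, 2
Total degree = 6 + 2 = 8

8


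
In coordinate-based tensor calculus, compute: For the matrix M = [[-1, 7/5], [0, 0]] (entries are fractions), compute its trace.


The trace is the sum of diagonal entries.
Diagonal: M[1,1] = -1, M[2,2] = 0
Tr(M) = -1 + 0
Computing step by step:
After adding M[1,1]: -1
After adding M[2,2]: -1
Tr(M) = -1

-1


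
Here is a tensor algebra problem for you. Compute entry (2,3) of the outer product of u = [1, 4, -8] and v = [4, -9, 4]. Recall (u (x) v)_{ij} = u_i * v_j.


The outer product entry T_{ij} = u_i * v_j.
We need i=2, j=3.
u_2 = 4, v_3 = 4
T_{2,3} = 4 * 4 = 16

16


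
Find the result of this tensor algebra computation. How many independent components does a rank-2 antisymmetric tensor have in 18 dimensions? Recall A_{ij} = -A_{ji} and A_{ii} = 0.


An antisymmetric rank-2 tensor satisfies A_{ij} = -A_{ji}, so diagonal entries are zero.
The independent components are the upper-triangular entries: C(n, 2) = n(n-1)/2.
n = 18
C(18, 2) = 18 * 17 / 2 = 306 / 2 = 153

153


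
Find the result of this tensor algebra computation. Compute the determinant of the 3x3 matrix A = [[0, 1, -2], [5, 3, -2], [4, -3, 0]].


Expanding along the first row, det(A) = a11*M_11 - a12*M_12 + a13*M_13, where M_1j is the (1,j) minor.
Minor M_11 = 3*0 - -2*-3 = -6
Minor M_12 = 5*0 - -2*4 = 8
Minor M_13 = 5*-3 - 3*4 = -27
det = 0*(-6) - 1*(8) + -2*(-27)
    = 0 - 8 + 54
    = 46

46


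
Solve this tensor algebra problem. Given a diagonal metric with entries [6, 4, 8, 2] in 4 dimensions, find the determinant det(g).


For a diagonal metric, the determinant is the product of diagonal entries.
Diagonal entries: 6, 4, 8, 2
det(g) = 6 * 4 * 8 * 2 = 384

384


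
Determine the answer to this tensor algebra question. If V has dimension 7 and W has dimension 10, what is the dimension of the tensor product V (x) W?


The dimension of a tensor product is the product of dimensions.
dim(V) = 7, dim(W) = 10
dim(V (x) W) = 7 * 10 = 70

70


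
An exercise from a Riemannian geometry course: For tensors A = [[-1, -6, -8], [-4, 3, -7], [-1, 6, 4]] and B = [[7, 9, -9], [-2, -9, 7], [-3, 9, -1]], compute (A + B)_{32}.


Tensor addition is component-wise: (A + B)_{ij} = A_{ij} + B_{ij}.
A_{32} = 6
B_{32} = 9
(A + B)_{32} = 6 + 9 = 15

15


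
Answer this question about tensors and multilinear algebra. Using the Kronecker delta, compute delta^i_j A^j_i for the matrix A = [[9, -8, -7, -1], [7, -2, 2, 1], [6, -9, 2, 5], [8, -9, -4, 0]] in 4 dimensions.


The contraction (trace) of a rank-2 tensor is the sum of its diagonal elements.
Diagonal entries: A[1,1] = 9, A[2,2] = -2, A[3,3] = 2, A[4,4] = 0
Tr(A) = 9 + -2 + 2 + 0 = 9

9


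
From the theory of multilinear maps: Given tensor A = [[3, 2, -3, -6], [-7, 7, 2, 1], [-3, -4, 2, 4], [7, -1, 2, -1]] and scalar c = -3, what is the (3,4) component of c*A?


Scalar multiplication: (cA)_{ij} = c * A_{ij}.
c = -3
A_{34} = 4
(cA)_{34} = -3 * 4 = -12

-12


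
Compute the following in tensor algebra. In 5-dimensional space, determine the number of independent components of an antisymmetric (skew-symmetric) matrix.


An antisymmetric rank-2 tensor satisfies A_{ij} = -A_{ji}, so diagonal entries are zero.
The independent components are the upper-triangular entries: C(n, 2) = n(n-1)/2.
n = 5
C(5, 2) = 5 * 4 / 2 = 20 / 2 = 10

10


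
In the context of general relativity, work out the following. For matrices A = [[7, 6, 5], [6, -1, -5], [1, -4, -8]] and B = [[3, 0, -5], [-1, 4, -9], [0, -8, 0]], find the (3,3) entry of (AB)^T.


(AB)^T_{ij} = (AB)_{ji} = sum_k A_{jk} B_{ki}.
For i=3, j=3 we need (AB)_{33}:
A_{31} * B_{13} = 1 * -5 = -5
A_{32} * B_{23} = -4 * -9 = 36
A_{33} * B_{33} = -8 * 0 = 0
Sum = -5 + 36 + 0 = 31

31


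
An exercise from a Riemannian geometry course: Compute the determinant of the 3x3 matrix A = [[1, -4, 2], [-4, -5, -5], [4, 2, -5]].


Expanding along the first row, det(A) = a11*M_11 - a12*M_12 + a13*M_13, where M_1j is the (1,j) minor.
Minor M_11 = -5*-5 - -5*2 = 35
Minor M_12 = -4*-5 - -5*4 = 40
Minor M_13 = -4*2 - -5*4 = 12
det = 1*(35) - -4*(40) + 2*(12)
    = 35 - -160 + 24
    = 219

219


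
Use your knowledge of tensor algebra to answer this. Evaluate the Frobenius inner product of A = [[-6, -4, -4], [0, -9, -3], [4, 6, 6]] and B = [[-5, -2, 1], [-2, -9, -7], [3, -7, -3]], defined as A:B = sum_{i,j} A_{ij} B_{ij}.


A:B = sum over all i,j of A_{ij} * B_{ij}.
Row 1: -6*-5=30, -4*-2=8, -4*1=-4 => row sum = 34
Row 2: 0*-2=0, -9*-9=81, -3*-7=21 => row sum = 102
Row 3: 4*3=12, 6*-7=-42, 6*-3=-18 => row sum = -48
Total = 34 + 102 + -48 = 88

88


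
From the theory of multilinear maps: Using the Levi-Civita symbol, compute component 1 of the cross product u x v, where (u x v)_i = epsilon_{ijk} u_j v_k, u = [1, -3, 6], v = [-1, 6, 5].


(u x v)_1 = sum_{j,k} epsilon_{1jk} u_j v_k. Only permutations of (1,2,3) contribute; the two non-zero terms are:
eps_{123} u_2 v_3 = 1 * -3 * 5 = -15
eps_{132} u_3 v_2 = -1 * 6 * 6 = -36
(u x v)_1 = -51

-51


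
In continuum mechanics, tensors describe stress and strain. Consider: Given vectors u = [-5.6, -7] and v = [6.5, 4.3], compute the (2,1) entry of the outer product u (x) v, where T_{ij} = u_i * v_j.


The outer product entry T_{ij} = u_i * v_j.
We need i=2, j=1.
u_2 = -7, v_1 = 6.5
T_{2,1} = -7 * 6.5 = -45.5

-45.5


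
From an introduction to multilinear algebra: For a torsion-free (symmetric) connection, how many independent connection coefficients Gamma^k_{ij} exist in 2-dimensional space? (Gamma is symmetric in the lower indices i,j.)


Christoffel symbols Gamma^k_{ij} are symmetric in i,j, so there are d * d(d+1)/2 independent symbols.
d = 2
d(d+1)/2 = 2 * 3 / 2 = 3
Total = 2 * 3 = 6

6


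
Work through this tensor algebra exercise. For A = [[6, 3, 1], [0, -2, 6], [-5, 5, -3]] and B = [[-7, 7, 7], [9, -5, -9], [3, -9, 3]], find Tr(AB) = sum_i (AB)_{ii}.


Tr(AB) = sum_i (AB)_{ii} where (AB)_{ii} = sum_k A_{ik} B_{ki}.
(AB)_{11} = 6*-7 + 3*9 + 1*3 = -12
(AB)_{22} = 0*7 + -2*-5 + 6*-9 = -44
(AB)_{33} = -5*7 + 5*-9 + -3*3 = -89
Tr(AB) = -12 + -44 + -89 = -145

-145


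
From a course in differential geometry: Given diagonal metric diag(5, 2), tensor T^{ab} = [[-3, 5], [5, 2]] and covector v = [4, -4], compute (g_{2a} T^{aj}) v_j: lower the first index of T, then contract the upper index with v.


Step 1: lower the first index. For a diagonal metric, g_{ia} T^{aj} = g_{ii} T^{ij} (no sum on i).
g_{22} = 2
S_2{}^1 = 2 * T^{21} = 2 * 5 = 10
S_2{}^2 = 2 * T^{22} = 2 * 2 = 4
Step 2: contract S_2{}^j with v_j.
S_2{}^1 * v_1 = 10 * 4 = 40
S_2{}^2 * v_2 = 4 * -4 = -16
Result = 40 + -16 = 24

24


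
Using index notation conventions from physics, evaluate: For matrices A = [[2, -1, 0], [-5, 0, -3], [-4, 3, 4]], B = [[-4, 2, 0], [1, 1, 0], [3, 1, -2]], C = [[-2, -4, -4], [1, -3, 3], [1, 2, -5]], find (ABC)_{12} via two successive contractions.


(ABC)_{12} = sum_m (AB)_{1m} C_{m2}. First compute row 1 of AB.
(AB)_{11} = 2*-4 + -1*1 + 0*3 = -9
(AB)_{12} = 2*2 + -1*1 + 0*1 = 3
(AB)_{13} = 2*0 + -1*0 + 0*-2 = 0
Now contract with column 2 of C:
(AB)_{11} * C_{12} = -9 * -4 = 36
(AB)_{12} * C_{22} = 3 * -3 = -9
(AB)_{13} * C_{32} = 0 * 2 = 0
(ABC)_{12} = 36 + -9 + 0 = 27

27


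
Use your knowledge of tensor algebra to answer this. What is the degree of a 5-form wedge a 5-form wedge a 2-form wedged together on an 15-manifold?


The degree of a wedge product is the sum of the degrees of the individual forms.
Degrees: 5, 5, 2
Total degree = 5 + 5 + 2 = 12

12


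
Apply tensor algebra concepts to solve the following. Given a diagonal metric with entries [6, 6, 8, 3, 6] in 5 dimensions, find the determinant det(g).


For a diagonal metric, the determinant is the product of diagonal entries.
Diagonal entries: 6, 6, 8, 3, 6
det(g) = 6 * 6 * 8 * 3 * 6 = 5184

5184


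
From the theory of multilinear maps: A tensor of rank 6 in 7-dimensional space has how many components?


The number of components of a rank-r tensor in d dimensions is d^r.
Here d = 7 and r = 6.
7^6 = 117649

117649


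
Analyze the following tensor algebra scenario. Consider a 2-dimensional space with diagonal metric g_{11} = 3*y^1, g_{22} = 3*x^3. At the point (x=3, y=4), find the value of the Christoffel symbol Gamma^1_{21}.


For a diagonal metric, Gamma^k_{ij} = (1/2) g^{kk} (dg_{ik}/dx_j + dg_{jk}/dx_i - dg_{ij}/dx_k).
The metric is diagonal, so g_{ab} = 0 for a != b.
At the given point: g_{11} = 12, g_{22} = 81
g^{11} = 1/12
dg_{21}/dx_1 = 0 (off-diagonal)
dg_{11}/dx_2 = dg_{11}/dx_2 = 3
dg_{21}/dx_1 = 0 (off-diagonal)
Numerator = 0 + 3 - 0 = 3
Gamma^1_{21} = 3 / (2 * 12) = 1/8

1/8


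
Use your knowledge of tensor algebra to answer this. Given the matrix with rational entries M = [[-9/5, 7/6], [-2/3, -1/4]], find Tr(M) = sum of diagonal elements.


The trace is the sum of diagonal entries.
Diagonal: M[1,1] = -9/5, M[2,2] = -1/4
Tr(M) = -9/5 + -1/4
Computing step by step:
After adding M[1,1]: -9/5
After adding M[2,2]: -41/20
Tr(M) = -41/20

-41/20


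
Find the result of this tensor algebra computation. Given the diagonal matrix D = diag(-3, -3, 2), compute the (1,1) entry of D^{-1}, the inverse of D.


For a diagonal matrix, the inverse has entries (D^{-1})_{ii} = 1/d_{ii}.
The diagonal entries are: d_{11} = -3, d_{22} = -3, d_{33} = 2
We need (D^{-1})_{11} = 1/d_{11} = 1/-3 = -1/3

-1/3


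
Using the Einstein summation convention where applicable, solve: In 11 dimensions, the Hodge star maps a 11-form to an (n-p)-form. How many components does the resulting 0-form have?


The Hodge dual of a p-form on an n-dimensional manifold is an (n-p)-form.
n = 11, p = 11, so dual degree = 11 - 11 = 0
The number of components is C(n, n-p) = C(11, 0) = 1

1


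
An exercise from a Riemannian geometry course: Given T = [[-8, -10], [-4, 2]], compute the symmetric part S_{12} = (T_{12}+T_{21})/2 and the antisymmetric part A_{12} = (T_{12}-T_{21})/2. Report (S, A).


T_{12} = -10
T_{21} = -4
S_{12} = (-10 + -4)/2 = -14/2 = -7
A_{12} = (-10 - -4)/2 = -6/2 = -3
Check: S + A = -7 + -3 = -10 = T_{12}.

(-7, -3)


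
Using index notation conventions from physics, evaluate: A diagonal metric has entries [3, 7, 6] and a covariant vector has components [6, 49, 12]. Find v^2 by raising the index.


To raise an index with a diagonal metric: v^i = v_i / g_{ii}.
For index 2: v_2 = 49, g_{22} = 7
v^2 = 49 / 7 = 7

7


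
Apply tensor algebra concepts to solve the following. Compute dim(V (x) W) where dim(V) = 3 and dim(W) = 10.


The dimension of a tensor product is the product of dimensions.
dim(V) = 3, dim(W) = 10
dim(V (x) W) = 3 * 10 = 30

30


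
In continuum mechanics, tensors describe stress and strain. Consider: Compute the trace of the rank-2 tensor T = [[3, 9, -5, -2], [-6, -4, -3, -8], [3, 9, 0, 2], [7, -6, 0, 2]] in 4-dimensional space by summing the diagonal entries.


The contraction (trace) of a rank-2 tensor is the sum of its diagonal elements.
Diagonal entries: A[1,1] = 3, A[2,2] = -4, A[3,3] = 0, A[4,4] = 2
Tr(A) = 3 + -4 + 0 + 2 = 1

1


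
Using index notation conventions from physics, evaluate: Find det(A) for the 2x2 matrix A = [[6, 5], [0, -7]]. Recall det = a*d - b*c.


For a 2x2 matrix [[a, b], [c, d]], det = a*d - b*c.
a = 6, b = 5, c = 0, d = -7
a*d = 6 * -7 = -42
b*c = 5 * 0 = 0
det = -42 - 0 = -42

-42


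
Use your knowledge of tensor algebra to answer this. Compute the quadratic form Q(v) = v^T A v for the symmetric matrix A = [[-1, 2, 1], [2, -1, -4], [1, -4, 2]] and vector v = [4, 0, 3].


First compute Av:
(Av)_1 = -1*4 + 2*0 + 1*3 = -1
(Av)_2 = 2*4 + -1*0 + -4*3 = -4
(Av)_3 = 1*4 + -4*0 + 2*3 = 10
Av = [-1, -4, 10]
Then v^T (Av) = 4*-1 + 0*-4 + 3*10
= -4 + 0 + 30 = 26

26


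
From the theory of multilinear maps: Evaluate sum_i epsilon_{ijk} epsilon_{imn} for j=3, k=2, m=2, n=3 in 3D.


Using the identity: epsilon_{ijk} epsilon_{imn} = delta_{jm} delta_{kn} - delta_{jn} delta_{km}.
delta_{32} = 0
delta_{23} = 0
delta_{33} = 1
delta_{22} = 1
Result = 0 * 0 - 1 * 1 = 0 - 1 = -1

-1


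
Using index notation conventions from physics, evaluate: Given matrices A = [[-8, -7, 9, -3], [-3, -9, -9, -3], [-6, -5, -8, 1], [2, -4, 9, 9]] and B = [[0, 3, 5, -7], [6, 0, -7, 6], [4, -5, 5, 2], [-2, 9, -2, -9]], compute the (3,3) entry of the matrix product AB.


(AB)_{ij} = sum_k A_{ik} B_{kj}.
For i=3, j=3:
A_{31} * B_{13} = -6 * 5 = -30
A_{32} * B_{23} = -5 * -7 = 35
A_{33} * B_{33} = -8 * 5 = -40
A_{34} * B_{43} = 1 * -2 = -2
Sum = -30 + 35 + -40 + -2 = -37

-37


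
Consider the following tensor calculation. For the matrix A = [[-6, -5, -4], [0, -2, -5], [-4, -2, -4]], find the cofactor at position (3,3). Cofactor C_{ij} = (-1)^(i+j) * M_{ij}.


To find cofactor C_{33}, delete row 3 and column 3.
The resulting 2x2 submatrix is: [[-6, -5], [0, -2]]
Minor M_{33} = -6*-2 - -5*0
  = 12 - 0 = 12
Sign = (-1)^(3+3) = (-1)^6 = 1
Cofactor C_{33} = 1 * 12 = 12

12


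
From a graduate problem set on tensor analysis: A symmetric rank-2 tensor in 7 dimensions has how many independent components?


A symmetric rank-2 tensor in d dimensions has d(d+1)/2 independent components.
d = 7
d(d+1)/2 = 7 * 8 / 2 = 56 / 2 = 28

28


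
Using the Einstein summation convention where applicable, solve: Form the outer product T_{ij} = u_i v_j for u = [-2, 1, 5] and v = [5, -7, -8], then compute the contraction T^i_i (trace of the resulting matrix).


The outer product gives T_{ij} = u_i v_j.
The trace (contraction) is Tr(T) = sum_i T_{ii} = sum_i u_i v_i.
Diagonal entries:
T_{11} = u_1 * v_1 = -2 * 5 = -10
T_{22} = u_2 * v_2 = 1 * -7 = -7
T_{33} = u_3 * v_3 = 5 * -8 = -40
Tr(T) = -10 + -7 + -40 = -57

-57


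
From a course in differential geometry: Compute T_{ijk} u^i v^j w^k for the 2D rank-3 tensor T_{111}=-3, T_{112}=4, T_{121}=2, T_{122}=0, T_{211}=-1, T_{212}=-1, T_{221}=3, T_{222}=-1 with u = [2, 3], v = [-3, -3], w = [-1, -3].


S = sum over i,j,k of T_{ijk} u_i v_j w_k. Expanding all 8 terms:
T_{111}*u_1*v_1*w_1 = -3*2*-3*-1 = -18  (running total: -18)
T_{112}*u_1*v_1*w_2 = 4*2*-3*-3 = 72  (running total: 54)
T_{121}*u_1*v_2*w_1 = 2*2*-3*-1 = 12  (running total: 66)
T_{122}*u_1*v_2*w_2 = 0*2*-3*-3 = 0  (running total: 66)
T_{211}*u_2*v_1*w_1 = -1*3*-3*-1 = -9  (running total: 57)
T_{212}*u_2*v_1*w_2 = -1*3*-3*-3 = -27  (running total: 30)
T_{221}*u_2*v_2*w_1 = 3*3*-3*-1 = 27  (running total: 57)
T_{222}*u_2*v_2*w_2 = -1*3*-3*-3 = -27  (running total: 30)
S = 30

30


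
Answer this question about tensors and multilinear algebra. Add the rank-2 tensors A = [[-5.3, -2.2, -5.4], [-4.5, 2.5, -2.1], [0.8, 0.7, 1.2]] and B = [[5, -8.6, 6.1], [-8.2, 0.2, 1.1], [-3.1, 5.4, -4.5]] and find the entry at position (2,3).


Tensor addition is component-wise: (A + B)_{ij} = A_{ij} + B_{ij}.
A_{23} = -2.1
B_{23} = 1.1
(A + B)_{23} = -2.1 + 1.1 = -1

-1


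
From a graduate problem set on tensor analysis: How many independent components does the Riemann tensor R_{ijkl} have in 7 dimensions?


The Riemann tensor in d dimensions has d^2(d^2 - 1)/12 independent components.
d = 7, so d^2 = 49
d^2 - 1 = 48
d^2(d^2 - 1) = 49 * 48 = 2352
Divide by 12: 2352 / 12 = 196

196


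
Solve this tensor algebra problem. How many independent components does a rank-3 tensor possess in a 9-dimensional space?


The number of components of a rank-r tensor in d dimensions is d^r.
Here d = 9 and r = 3.
9^3 = 729

729


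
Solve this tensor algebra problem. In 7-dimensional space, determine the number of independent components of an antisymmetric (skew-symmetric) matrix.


An antisymmetric rank-2 tensor satisfies A_{ij} = -A_{ji}, so diagonal entries are zero.
The independent components are the upper-triangular entries: C(n, 2) = n(n-1)/2.
n = 7
C(7, 2) = 7 * 6 / 2 = 42 / 2 = 21

21


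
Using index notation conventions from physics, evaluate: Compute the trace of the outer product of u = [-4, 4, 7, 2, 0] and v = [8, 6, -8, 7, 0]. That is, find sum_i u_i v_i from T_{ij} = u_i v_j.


The outer product gives T_{ij} = u_i v_j.
The trace (contraction) is Tr(T) = sum_i T_{ii} = sum_i u_i v_i.
Diagonal entries:
T_{11} = u_1 * v_1 = -4 * 8 = -32
T_{22} = u_2 * v_2 = 4 * 6 = 24
T_{33} = u_3 * v_3 = 7 * -8 = -56
T_{44} = u_4 * v_4 = 2 * 7 = 14
T_{55} = u_5 * v_5 = 0 * 0 = 0
Tr(T) = -32 + 24 + -56 + 14 + 0 = -50

-50


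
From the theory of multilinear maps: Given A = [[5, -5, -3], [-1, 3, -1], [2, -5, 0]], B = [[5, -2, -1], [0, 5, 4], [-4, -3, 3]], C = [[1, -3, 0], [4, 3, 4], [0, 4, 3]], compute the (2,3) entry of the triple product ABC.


(ABC)_{23} = sum_m (AB)_{2m} C_{m3}. First compute row 2 of AB.
(AB)_{21} = -1*5 + 3*0 + -1*-4 = -1
(AB)_{22} = -1*-2 + 3*5 + -1*-3 = 20
(AB)_{23} = -1*-1 + 3*4 + -1*3 = 10
Now contract with column 3 of C:
(AB)_{21} * C_{13} = -1 * 0 = 0
(AB)_{22} * C_{23} = 20 * 4 = 80
(AB)_{23} * C_{33} = 10 * 3 = 30
(ABC)_{23} = 0 + 80 + 30 = 110

110


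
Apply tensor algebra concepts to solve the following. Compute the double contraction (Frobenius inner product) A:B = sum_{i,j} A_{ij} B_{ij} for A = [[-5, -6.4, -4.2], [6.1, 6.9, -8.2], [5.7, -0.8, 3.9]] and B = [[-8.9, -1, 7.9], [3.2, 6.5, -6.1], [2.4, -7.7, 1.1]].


A:B = sum over all i,j of A_{ij} * B_{ij}.
Row 1: -5*-8.9=44.5, -6.4*-1=6.4, -4.2*7.9=-33.18 => row sum = 17.72
Row 2: 6.1*3.2=19.52, 6.9*6.5=44.85, -8.2*-6.1=50.02 => row sum = 114.39
Row 3: 5.7*2.4=13.68, -0.8*-7.7=6.16, 3.9*1.1=4.29 => row sum = 24.13
Total = 17.72 + 114.39 + 24.13 = 156.24

156.24
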